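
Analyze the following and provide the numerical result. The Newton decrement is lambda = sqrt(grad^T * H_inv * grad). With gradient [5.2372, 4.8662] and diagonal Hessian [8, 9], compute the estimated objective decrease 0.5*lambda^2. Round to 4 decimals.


Step 1: H is diagonal, so H^(-1) * g = [0.6547, 0.5407].
Step 2: g^T H^(-1) g = sum_i g_i^2 / H_ii
  = (5.2372)^2/8 + (4.8662)^2/9
  = 3.4285 + 2.6311 = 6.0596
Step 3: Objective decrease = 0.5 * g^T H^(-1) g = 3.0298


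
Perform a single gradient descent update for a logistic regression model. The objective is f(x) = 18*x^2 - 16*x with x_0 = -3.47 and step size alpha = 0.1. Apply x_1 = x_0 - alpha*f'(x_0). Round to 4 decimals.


We compute the gradient at x_0 and apply the update.
f'(x) = 36*x - 16
f'(-3.47) = 36*-3.47 - 16 = -140.92
x_1 = -3.47 - 0.1*-140.92 = 10.622


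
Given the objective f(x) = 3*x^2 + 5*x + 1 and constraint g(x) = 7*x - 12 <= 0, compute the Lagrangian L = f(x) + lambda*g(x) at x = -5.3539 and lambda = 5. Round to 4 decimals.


Step 1: Evaluate f(x).
f(-5.3539) = 3*(-5.3539)^2 + 5*(-5.3539) + 1 = 60.2232
Step 2: Evaluate g(x).
g(-5.3539) = 7*-5.3539 - 12 = -49.4773
Step 3: Compute Lagrangian.
L = 60.2232 + 5*-49.4773 = -187.1633


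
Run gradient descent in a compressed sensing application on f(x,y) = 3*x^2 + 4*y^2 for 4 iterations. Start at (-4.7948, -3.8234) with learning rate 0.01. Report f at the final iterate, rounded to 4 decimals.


Gradient descent on f(x,y) = 3*x^2 + 4*y^2.
Starting point: (-4.7948, -3.8234), alpha = 0.01
Step 1: grad_x = 2*3*-4.7948 = -28.7688, grad_y = 2*4*-3.8234 = -30.5872
  x_1 = -4.7948 - 0.01*-28.7688 = -4.5071
  y_1 = -3.8234 - 0.01*-30.5872 = -3.5175
Step 2: grad_x = 2*3*-4.5071 = -27.0427, grad_y = 2*4*-3.5175 = -28.1402
  x_2 = -4.5071 - 0.01*-27.0427 = -4.2367
  y_2 = -3.5175 - 0.01*-28.1402 = -3.2361
Step 3: grad_x = 2*3*-4.2367 = -25.4201, grad_y = 2*4*-3.2361 = -25.889
  x_3 = -4.2367 - 0.01*-25.4201 = -3.9825
  y_3 = -3.2361 - 0.01*-25.889 = -2.9772
Step 4: grad_x = 2*3*-3.9825 = -23.8949, grad_y = 2*4*-2.9772 = -23.8179
  x_4 = -3.9825 - 0.01*-23.8949 = -3.7435
  y_4 = -2.9772 - 0.01*-23.8179 = -2.7391
f(-3.7435, -2.7391) = 3*(-3.7435)^2 + 4*(-2.7391)^2 = 72.0519


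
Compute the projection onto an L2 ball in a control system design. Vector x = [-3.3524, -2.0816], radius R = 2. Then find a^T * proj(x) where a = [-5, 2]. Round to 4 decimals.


Step 1: Compute ||x|| (intermediates to 6 decimals).
||x|| = sqrt((-3.3524)^2 + (-2.0816)^2) = 3.946092
Step 2: Project.
Since ||x|| > R, scale = R/||x|| = 2/3.946092 = 0.506831, proj(x) = scale * x
proj(x) = [-1.6991, -1.055019]
Step 3: Dot product.
a^T * proj(x) = -5*(-1.6991) + 2*(-1.055019) = 6.3855


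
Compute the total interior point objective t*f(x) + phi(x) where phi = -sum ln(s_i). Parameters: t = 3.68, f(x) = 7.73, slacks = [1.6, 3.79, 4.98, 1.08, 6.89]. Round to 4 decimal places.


Step 1: Compute log-barrier.
ln values: [0.47, 1.3324, 1.6054, 0.077, 1.9301]
phi = -(0.47 + 1.3324 + 1.6054 + 0.077 + 1.9301) = -5.4148
Step 2: Compute augmented objective.
t*f(x) = 3.68*7.73 = 28.4464
Total = 28.4464 - 5.4148 = 23.0316


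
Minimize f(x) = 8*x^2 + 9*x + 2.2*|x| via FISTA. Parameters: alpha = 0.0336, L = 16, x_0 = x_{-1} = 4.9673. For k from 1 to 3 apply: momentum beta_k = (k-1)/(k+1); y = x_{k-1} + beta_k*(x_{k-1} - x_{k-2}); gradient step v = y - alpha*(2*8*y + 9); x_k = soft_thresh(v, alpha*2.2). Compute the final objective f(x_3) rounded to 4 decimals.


FISTA on f(x) = 8*x^2 + 9*x + 2.2*|x|
L = 16, alpha = 0.0336
Iteration 1: beta = 0.0, y = 4.9673 + 0.0*(4.9673 - 4.9673) = 4.9673
  grad(y) = 88.4768, v = y - alpha*grad = 1.9945
  prox(v) = soft_thresh(1.9945, 0.0739) = 1.9206
Iteration 2: beta = 0.3333, y = 1.9206 + 0.3333*(1.9206 - 4.9673) = 0.905
  grad(y) = 23.4797, v = y - alpha*grad = 0.1161
  prox(v) = soft_thresh(0.1161, 0.0739) = 0.0421
Iteration 3: beta = 0.5, y = 0.0421 + 0.5*(0.0421 - 1.9206) = -0.8971
  grad(y) = -5.3531, v = y - alpha*grad = -0.7172
  prox(v) = soft_thresh(-0.7172, 0.0739) = -0.6433
f(x_3) = 8*(-0.6433)^2 + 9*(-0.6433) + 2.2*|-0.6433| = -1.0638


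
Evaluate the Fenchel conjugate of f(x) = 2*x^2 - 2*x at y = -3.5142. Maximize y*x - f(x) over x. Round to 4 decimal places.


f*(y) = sup_x {y*x - a*x^2 - b*x} = sup_x {(y-b)*x - a*x^2}
FOC: (y - b) - 2a*x = 0 => x* = (y - b)/(2a)
x* = (-3.5142 + 2)/(2*2) = -0.3786
f*(-3.5142) = (y-b)^2/(4a) = (-3.5142 + 2)^2/(4*2)
= 2.2928/8 = 0.2866


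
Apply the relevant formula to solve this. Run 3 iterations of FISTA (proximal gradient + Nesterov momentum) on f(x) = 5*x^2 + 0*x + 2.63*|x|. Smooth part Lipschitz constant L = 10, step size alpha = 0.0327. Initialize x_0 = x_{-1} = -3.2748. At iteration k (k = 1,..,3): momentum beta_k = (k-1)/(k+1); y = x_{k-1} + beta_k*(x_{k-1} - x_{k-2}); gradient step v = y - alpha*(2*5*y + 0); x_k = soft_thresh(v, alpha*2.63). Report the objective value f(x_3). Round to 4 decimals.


FISTA on f(x) = 5*x^2 + 0*x + 2.63*|x|
L = 10, alpha = 0.0327
Iteration 1: beta = 0.0, y = -3.2748 + 0.0*(-3.2748 + 3.2748) = -3.2748
  grad(y) = -32.748, v = y - alpha*grad = -2.2039
  prox(v) = soft_thresh(-2.2039, 0.086) = -2.1179
Iteration 2: beta = 0.3333, y = -2.1179 + 0.3333*(-2.1179 + 3.2748) = -1.7323
  grad(y) = -17.3232, v = y - alpha*grad = -1.1659
  prox(v) = soft_thresh(-1.1659, 0.086) = -1.0798
Iteration 3: beta = 0.5, y = -1.0798 + 0.5*(-1.0798 + 2.1179) = -0.5608
  grad(y) = -5.6081, v = y - alpha*grad = -0.3774
  prox(v) = soft_thresh(-0.3774, 0.086) = -0.2914
f(x_3) = 5*(-0.2914)^2 + 0*(-0.2914) + 2.63*|-0.2914| = 1.1911


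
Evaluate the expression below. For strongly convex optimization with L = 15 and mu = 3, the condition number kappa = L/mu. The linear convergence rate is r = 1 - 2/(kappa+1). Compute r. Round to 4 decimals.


Step 1: Compute the condition number.
kappa = L/mu = 15/3 = 5.0
Step 2: Compute the convergence rate.
r = 1 - 2/(kappa + 1) = 1 - 2*mu/(L + mu) = (L - mu)/(L + mu) = 12/18 = 0.6667


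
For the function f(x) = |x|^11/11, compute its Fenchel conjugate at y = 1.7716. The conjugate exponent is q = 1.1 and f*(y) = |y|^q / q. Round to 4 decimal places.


The conjugate exponent q satisfies 1/p + 1/q = 1.
p = 11, so q = 11/(11 - 1) = 1.1
|y|^q = 1.7716^1.1 = 1.8759
f*(1.7716) = 1.8759 / 1.1 = 1.7053


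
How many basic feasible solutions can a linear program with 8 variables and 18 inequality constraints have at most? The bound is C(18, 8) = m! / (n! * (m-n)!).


Each vertex corresponds to some choice of n active constraints out of m, so the number of vertices is at most C(m, n) = m! / (n!(m-n)!).
m = 18, n = 8
Numerator: 18 * 17 * 16 * 15 * 14 * 13 * 12 * 11
Denominator: 8! = 40320
C(18, 8) = 43758


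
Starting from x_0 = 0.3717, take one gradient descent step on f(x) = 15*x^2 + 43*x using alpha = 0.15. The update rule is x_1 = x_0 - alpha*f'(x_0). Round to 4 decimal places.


We compute the gradient at x_0 and apply the update.
f'(x) = 30*x + 43
f'(0.3717) = 30*0.3717 + 43 = 54.151
x_1 = 0.3717 - 0.15*54.151 = -7.751


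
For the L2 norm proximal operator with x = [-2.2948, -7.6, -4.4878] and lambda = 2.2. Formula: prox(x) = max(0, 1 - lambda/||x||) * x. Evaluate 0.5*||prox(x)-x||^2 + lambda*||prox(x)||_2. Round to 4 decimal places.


Step 1: Compute ||x||.
||x|| = 9.1196
Step 2: Compute scaling factor.
scale = max(0, 1 - 2.2/9.1196) = 0.7588
Step 3: prox(x) = [-1.7412, -5.7666, -3.4052]
||prox(x)|| = 6.9196
Step 4: Proximal objective.
0.5*||prox-x||^2 = 2.42
lambda*||prox|| = 15.2231
Total = 17.643


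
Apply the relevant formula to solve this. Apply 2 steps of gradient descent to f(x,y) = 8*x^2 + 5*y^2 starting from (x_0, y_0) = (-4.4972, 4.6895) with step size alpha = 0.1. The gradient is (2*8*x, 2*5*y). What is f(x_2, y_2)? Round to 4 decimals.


Gradient descent on f(x,y) = 8*x^2 + 5*y^2.
Starting point: (-4.4972, 4.6895), alpha = 0.1
Step 1: grad_x = 2*8*-4.4972 = -71.9552, grad_y = 2*5*4.6895 = 46.895
  x_1 = -4.4972 - 0.1*-71.9552 = 2.6983
  y_1 = 4.6895 - 0.1*46.895 = 0.0
Step 2: grad_x = 2*8*2.6983 = 43.1731, grad_y = 2*5*0.0 = 0.0
  x_2 = 2.6983 - 0.1*43.1731 = -1.619
  y_2 = 0.0 - 0.1*0.0 = 0.0
f(-1.619, 0.0) = 8*(-1.619)^2 + 5*0.0^2 = 20.9691


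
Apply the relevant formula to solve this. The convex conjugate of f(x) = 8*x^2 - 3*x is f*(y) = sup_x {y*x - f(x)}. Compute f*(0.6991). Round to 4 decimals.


f*(y) = sup_x {y*x - a*x^2 - b*x} = sup_x {(y-b)*x - a*x^2}
FOC: (y - b) - 2a*x = 0 => x* = (y - b)/(2a)
x* = (0.6991 + 3)/(2*8) = 0.2312
f*(0.6991) = (y-b)^2/(4a) = (0.6991 + 3)^2/(4*8)
= 13.6833/32 = 0.4276


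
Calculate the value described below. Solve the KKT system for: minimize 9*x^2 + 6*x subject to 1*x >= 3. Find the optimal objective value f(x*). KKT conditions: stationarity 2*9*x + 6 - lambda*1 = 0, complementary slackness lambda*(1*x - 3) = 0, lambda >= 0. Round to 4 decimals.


Step 1: Try lambda = 0 (constraint inactive).
x_unc = -6/(2*9) = -0.3333
Check: 1*-0.3333 = -0.3333 < 3 -- violated!
Step 2: Constraint must be active: 1*x = 3
x* = 3/1 = 3.0
lambda = (2*9*3.0 + 6)/1 = 60.0
Step 3: Compute optimal value.
f(x*) = 9*3.0^2 + 6*3.0 = 99.0


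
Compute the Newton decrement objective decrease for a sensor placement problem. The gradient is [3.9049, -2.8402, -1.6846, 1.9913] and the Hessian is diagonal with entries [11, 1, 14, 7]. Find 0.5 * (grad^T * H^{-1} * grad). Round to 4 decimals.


Step 1: H is diagonal, so H^(-1) * g = [0.355, -2.8402, -0.1203, 0.2845].
Step 2: g^T H^(-1) g = sum_i g_i^2 / H_ii
  = (3.9049)^2/11 + (-2.8402)^2/1 + (-1.6846)^2/14 + (1.9913)^2/7
  = 1.3862 + 8.0667 + 0.2027 + 0.5665 = 10.2221
Step 3: Objective decrease = 0.5 * g^T H^(-1) g = 5.1111


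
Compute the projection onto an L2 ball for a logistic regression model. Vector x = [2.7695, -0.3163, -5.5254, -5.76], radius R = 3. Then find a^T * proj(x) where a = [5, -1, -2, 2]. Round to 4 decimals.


Step 1: Compute ||x|| (intermediates to 6 decimals).
||x|| = sqrt(2.7695^2 + (-0.3163)^2 + (-5.5254)^2 + (-5.76)^2) = 8.454456
Step 2: Project.
Since ||x|| > R, scale = R/||x|| = 3/8.454456 = 0.354842, proj(x) = scale * x
proj(x) = [0.982735, -0.112237, -1.960644, -2.04389]
Step 3: Dot product.
a^T * proj(x) = 5*0.982735 - 1*(-0.112237) - 2*(-1.960644) + 2*(-2.04389) = 4.8594


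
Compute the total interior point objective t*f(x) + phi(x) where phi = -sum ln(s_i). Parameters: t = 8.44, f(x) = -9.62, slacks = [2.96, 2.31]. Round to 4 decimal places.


Step 1: Compute log-barrier.
ln values: [1.0852, 0.8372]
phi = -(1.0852 + 0.8372) = -1.9224
Step 2: Compute augmented objective.
t*f(x) = 8.44*-9.62 = -81.1928
Total = -81.1928 - 1.9224 = -83.1152


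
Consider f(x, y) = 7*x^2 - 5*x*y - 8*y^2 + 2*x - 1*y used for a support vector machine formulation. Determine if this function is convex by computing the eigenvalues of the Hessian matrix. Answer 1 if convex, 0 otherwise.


The Hessian of f(x,y) = 7*x^2 - 5*x*y - 8*y^2 + 2*x - 1*y is:
H = [[14, -5], [-5, -16]]
Trace = 14 - 16 = -2
Determinant = 14*-16 - (-5)^2 = -249
Discriminant = (-2)^2 - 4*-249 = 1000.0
Eigenvalues: lambda_1 = -16.8114, lambda_2 = 14.8114
The function is not convex.

0


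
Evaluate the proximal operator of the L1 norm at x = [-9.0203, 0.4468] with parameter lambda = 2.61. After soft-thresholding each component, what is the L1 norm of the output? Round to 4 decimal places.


Soft-thresholding with lambda = 2.61:
prox(-9.0203) = sign(-9.0203)*max(|-9.0203| - 2.61, 0) = -6.4103
prox(0.4468) = sign(0.4468)*max(|0.4468| - 2.61, 0) = 0.0
prox(x) = [-6.4103, 0.0]
||prox(x)||_1 = 6.4103 + 0.0 = 6.4103


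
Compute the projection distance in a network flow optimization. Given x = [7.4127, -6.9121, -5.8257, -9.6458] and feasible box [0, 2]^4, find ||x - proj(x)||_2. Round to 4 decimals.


Project each component onto [0, 2].
clip(7.4127) = 2.0, clip(-6.9121) = 0.0, clip(-5.8257) = 0.0, clip(-9.6458) = 0.0
Projection = [2.0, 0.0, 0.0, 0.0]
Squared diffs: [29.2973, 47.7771, 33.9388, 93.0415]
Distance = sqrt(204.0547) = 14.2848


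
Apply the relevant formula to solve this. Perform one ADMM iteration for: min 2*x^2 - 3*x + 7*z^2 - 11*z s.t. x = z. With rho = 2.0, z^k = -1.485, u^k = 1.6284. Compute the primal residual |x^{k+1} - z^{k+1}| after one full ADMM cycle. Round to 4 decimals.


ADMM iteration with rho = 2.0, z^k = -1.485, u^k = 1.6284
Step 1: x-update.
Minimize 2*x^2 - 3*x + (2.0/2)*(x + 1.485 + 1.6284)^2
FOC: (2*2 + 2.0)*x = 3 + 2.0*(-1.485 - 1.6284)
x^{k+1} = -0.5378
Step 2: z-update.
Minimize 7*z^2 - 11*z + (2.0/2)*(-0.5378 - z + 1.6284)^2
FOC: (2*7 + 2.0)*z = 11 + 2.0*(-0.5378 + 1.6284)
z^{k+1} = 0.8238
Step 3: u-update.
u^{k+1} = 1.6284 - 0.5378 - 0.8238 = 0.2668
Step 4: Primal residual = |-0.5378 - 0.8238| = 1.3616


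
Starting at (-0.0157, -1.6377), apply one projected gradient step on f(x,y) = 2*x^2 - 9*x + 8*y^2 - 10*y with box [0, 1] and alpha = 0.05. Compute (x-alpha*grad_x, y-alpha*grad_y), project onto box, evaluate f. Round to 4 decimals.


Step 1: Compute gradient at (-0.0157, -1.6377).
grad_x = 2*2*-0.0157 - 9 = -9.0628
grad_y = 2*8*-1.6377 - 10 = -36.2032
Step 2: Gradient step.
x_raw = -0.0157 - 0.05*-9.0628 = 0.4374
y_raw = -1.6377 - 0.05*-36.2032 = 0.1725
Step 3: Project onto [0, 1].
x_proj = clip(0.4374) = 0.4374
y_proj = clip(0.1725) = 0.1725
Step 4: Evaluate f.
f(0.4374, 0.1725) = -5.0409


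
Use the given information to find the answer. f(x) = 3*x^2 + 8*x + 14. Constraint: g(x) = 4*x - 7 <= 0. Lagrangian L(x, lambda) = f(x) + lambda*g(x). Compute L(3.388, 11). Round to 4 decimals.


Step 1: Evaluate f(x).
f(3.388) = 3*3.388^2 + 8*3.388 + 14 = 75.5396
Step 2: Evaluate g(x).
g(3.388) = 4*3.388 - 7 = 6.552
Step 3: Compute Lagrangian.
L = 75.5396 + 11*6.552 = 147.6116


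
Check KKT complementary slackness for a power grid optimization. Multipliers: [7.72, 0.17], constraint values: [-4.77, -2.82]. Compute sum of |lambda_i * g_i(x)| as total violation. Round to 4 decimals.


KKT complementary slackness check:
lambda_1 * g_1 = 7.72 * -4.77 = -36.8244
lambda_2 * g_2 = 0.17 * -2.82 = -0.4794
Total violation = 36.8244 + 0.4794 = 37.3038


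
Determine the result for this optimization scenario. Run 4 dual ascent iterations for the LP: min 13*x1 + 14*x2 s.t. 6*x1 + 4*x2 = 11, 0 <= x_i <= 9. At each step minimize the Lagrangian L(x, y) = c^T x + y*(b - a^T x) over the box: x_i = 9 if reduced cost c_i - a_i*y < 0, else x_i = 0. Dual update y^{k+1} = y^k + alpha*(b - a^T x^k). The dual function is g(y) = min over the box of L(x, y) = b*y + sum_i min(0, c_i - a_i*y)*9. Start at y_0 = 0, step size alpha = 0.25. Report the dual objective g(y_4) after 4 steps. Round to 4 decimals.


Dual ascent for LP: min 13*x1 + 14*x2, 6*x1 + 4*x2 = 11, 0 <= x_i <= 9
Step 1: y^k = 0.0, reduced costs: (13.0, 14.0)
  x^k = (0.0, 0.0), subgradient = b - a^T x = 11.0
  y^{k+1} = 0.0 + 0.25*11.0 = 2.75
Step 2: y^k = 2.75, reduced costs: (-3.5, 3.0)
  x^k = (9.0, 0.0), subgradient = b - a^T x = -43.0
  y^{k+1} = 2.75 + 0.25*-43.0 = -8.0
Step 3: y^k = -8.0, reduced costs: (61.0, 46.0)
  x^k = (0.0, 0.0), subgradient = b - a^T x = 11.0
  y^{k+1} = -8.0 + 0.25*11.0 = -5.25
Step 4: y^k = -5.25, reduced costs: (44.5, 35.0)
  x^k = (0.0, 0.0), subgradient = b - a^T x = 11.0
  y^{k+1} = -5.25 + 0.25*11.0 = -2.5
Dual objective at y_4 = -2.5: reduced costs (28.0, 24.0), box minimizer x = (0.0, 0.0)
g(y_4) = b*y + (c1 - a1*y)*x1 + (c2 - a2*y)*x2 = 11*(-2.5) + 28.0*0.0 + 24.0*0.0 = -27.5 + 0.0 + 0.0 = -27.5


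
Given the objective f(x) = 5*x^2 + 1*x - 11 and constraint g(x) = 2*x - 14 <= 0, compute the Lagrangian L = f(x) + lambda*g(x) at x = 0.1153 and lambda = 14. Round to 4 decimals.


Step 1: Evaluate f(x).
f(0.1153) = 5*0.1153^2 + 1*0.1153 - 11 = -10.8182
Step 2: Evaluate g(x).
g(0.1153) = 2*0.1153 - 14 = -13.7694
Step 3: Compute Lagrangian.
L = -10.8182 + 14*-13.7694 = -203.5898


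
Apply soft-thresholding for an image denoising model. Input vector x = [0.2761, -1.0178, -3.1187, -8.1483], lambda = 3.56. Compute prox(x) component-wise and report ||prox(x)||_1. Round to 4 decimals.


Soft-thresholding with lambda = 3.56:
prox(0.2761) = sign(0.2761)*max(|0.2761| - 3.56, 0) = 0.0
prox(-1.0178) = sign(-1.0178)*max(|-1.0178| - 3.56, 0) = 0.0
prox(-3.1187) = sign(-3.1187)*max(|-3.1187| - 3.56, 0) = 0.0
prox(-8.1483) = sign(-8.1483)*max(|-8.1483| - 3.56, 0) = -4.5883
prox(x) = [0.0, 0.0, 0.0, -4.5883]
||prox(x)||_1 = 0.0 + 0.0 + 0.0 + 4.5883 = 4.5883


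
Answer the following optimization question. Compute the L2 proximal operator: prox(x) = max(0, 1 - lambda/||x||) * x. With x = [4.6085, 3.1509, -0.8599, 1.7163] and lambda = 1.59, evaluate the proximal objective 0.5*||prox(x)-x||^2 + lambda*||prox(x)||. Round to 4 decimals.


Step 1: Compute ||x||.
||x|| = 5.9035
Step 2: Compute scaling factor.
scale = max(0, 1 - 1.59/5.9035) = 0.7307
Step 3: prox(x) = [3.3673, 2.3023, -0.6283, 1.254]
||prox(x)|| = 4.3135
Step 4: Proximal objective.
0.5*||prox-x||^2 = 1.2641
lambda*||prox|| = 6.8585
Total = 8.1225


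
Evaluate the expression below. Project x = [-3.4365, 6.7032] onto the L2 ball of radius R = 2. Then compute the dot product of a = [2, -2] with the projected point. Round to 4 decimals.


Step 1: Compute ||x|| (intermediates to 6 decimals).
||x|| = sqrt((-3.4365)^2 + 6.7032^2) = 7.532757
Step 2: Project.
Since ||x|| > R, scale = R/||x|| = 2/7.532757 = 0.265507, proj(x) = scale * x
proj(x) = [-0.912415, 1.779747]
Step 3: Dot product.
a^T * proj(x) = 2*(-0.912415) - 2*1.779747 = -5.3843


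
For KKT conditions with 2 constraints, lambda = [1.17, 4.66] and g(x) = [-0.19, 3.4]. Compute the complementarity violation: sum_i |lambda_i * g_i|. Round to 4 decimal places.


KKT complementary slackness check:
lambda_1 * g_1 = 1.17 * -0.19 = -0.2223
lambda_2 * g_2 = 4.66 * 3.4 = 15.844
Total violation = 0.2223 + 15.844 = 16.0663


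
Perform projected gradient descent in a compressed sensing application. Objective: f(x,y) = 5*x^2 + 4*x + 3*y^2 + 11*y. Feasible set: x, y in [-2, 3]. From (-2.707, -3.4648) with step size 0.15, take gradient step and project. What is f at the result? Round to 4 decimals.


Step 1: Compute gradient at (-2.707, -3.4648).
grad_x = 2*5*-2.707 + 4 = -23.07
grad_y = 2*3*-3.4648 + 11 = -9.7888
Step 2: Gradient step.
x_raw = -2.707 - 0.15*-23.07 = 0.7535
y_raw = -3.4648 - 0.15*-9.7888 = -1.9965
Step 3: Project onto [-2, 3].
x_proj = clip(0.7535) = 0.7535
y_proj = clip(-1.9965) = -1.9965
Step 4: Evaluate f.
f(0.7535, -1.9965) = -4.1507


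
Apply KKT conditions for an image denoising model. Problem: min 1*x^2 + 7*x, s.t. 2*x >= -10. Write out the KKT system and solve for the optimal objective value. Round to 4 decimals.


Step 1: Try lambda = 0 (constraint inactive).
Stationarity: 2*1*x + 7 = 0
x* = -7/(2*1) = -3.5
Check constraint: 2*-3.5 = -7.0 >= -10 -- satisfied.
Step 2: Compute optimal value.
f(x*) = 1*(-3.5)^2 + 7*(-3.5) = -12.25


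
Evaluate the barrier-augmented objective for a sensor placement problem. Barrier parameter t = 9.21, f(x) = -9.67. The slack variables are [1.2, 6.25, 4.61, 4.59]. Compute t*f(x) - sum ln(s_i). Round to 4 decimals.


Step 1: Compute log-barrier.
ln values: [0.1823, 1.8326, 1.5282, 1.5239]
phi = -(0.1823 + 1.8326 + 1.5282 + 1.5239) = -5.067
Step 2: Compute augmented objective.
t*f(x) = 9.21*-9.67 = -89.0607
Total = -89.0607 - 5.067 = -94.1277


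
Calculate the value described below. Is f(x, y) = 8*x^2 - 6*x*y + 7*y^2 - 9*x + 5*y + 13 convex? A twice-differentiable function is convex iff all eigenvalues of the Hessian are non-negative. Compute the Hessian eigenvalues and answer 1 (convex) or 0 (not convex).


The Hessian of f(x,y) = 8*x^2 - 6*x*y + 7*y^2 - 9*x + 5*y + 13 is:
H = [[16, -6], [-6, 14]]
Trace = 16 + 14 = 30
Determinant = 16*14 - (-6)^2 = 188
Discriminant = (30)^2 - 4*188 = 148.0
Eigenvalues: lambda_1 = 8.9172, lambda_2 = 21.0828
The function is convex.

1


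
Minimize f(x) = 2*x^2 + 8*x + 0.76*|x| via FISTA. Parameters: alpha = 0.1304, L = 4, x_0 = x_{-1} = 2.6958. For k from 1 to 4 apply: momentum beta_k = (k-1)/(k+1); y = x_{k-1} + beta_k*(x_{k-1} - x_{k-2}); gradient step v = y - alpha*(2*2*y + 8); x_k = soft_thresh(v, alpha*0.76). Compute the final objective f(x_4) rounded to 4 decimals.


FISTA on f(x) = 2*x^2 + 8*x + 0.76*|x|
L = 4, alpha = 0.1304
Iteration 1: beta = 0.0, y = 2.6958 + 0.0*(2.6958 - 2.6958) = 2.6958
  grad(y) = 18.7832, v = y - alpha*grad = 0.2465
  prox(v) = soft_thresh(0.2465, 0.0991) = 0.1474
Iteration 2: beta = 0.3333, y = 0.1474 + 0.3333*(0.1474 - 2.6958) = -0.7021
  grad(y) = 5.1916, v = y - alpha*grad = -1.3791
  prox(v) = soft_thresh(-1.3791, 0.0991) = -1.28
Iteration 3: beta = 0.5, y = -1.28 + 0.5*(-1.28 - 0.1474) = -1.9937
  grad(y) = 0.0254, v = y - alpha*grad = -1.997
  prox(v) = soft_thresh(-1.997, 0.0991) = -1.8979
Iteration 4: beta = 0.6, y = -1.8979 + 0.6*(-1.8979 + 1.28) = -2.2686
  grad(y) = -1.0744, v = y - alpha*grad = -2.1285
  prox(v) = soft_thresh(-2.1285, 0.0991) = -2.0294
f(x_4) = 2*(-2.0294)^2 + 8*(-2.0294) + 0.76*|-2.0294| = -6.4559


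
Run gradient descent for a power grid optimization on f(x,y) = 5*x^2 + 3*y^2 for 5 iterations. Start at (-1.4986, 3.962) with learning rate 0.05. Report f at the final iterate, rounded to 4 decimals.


Gradient descent on f(x,y) = 5*x^2 + 3*y^2.
Starting point: (-1.4986, 3.962), alpha = 0.05
Step 1: grad_x = 2*5*-1.4986 = -14.986, grad_y = 2*3*3.962 = 23.772
  x_1 = -1.4986 - 0.05*-14.986 = -0.7493
  y_1 = 3.962 - 0.05*23.772 = 2.7734
Step 2: grad_x = 2*5*-0.7493 = -7.493, grad_y = 2*3*2.7734 = 16.6404
  x_2 = -0.7493 - 0.05*-7.493 = -0.3747
  y_2 = 2.7734 - 0.05*16.6404 = 1.9414
Step 3: grad_x = 2*5*-0.3747 = -3.7465, grad_y = 2*3*1.9414 = 11.6483
  x_3 = -0.3747 - 0.05*-3.7465 = -0.1873
  y_3 = 1.9414 - 0.05*11.6483 = 1.359
Step 4: grad_x = 2*5*-0.1873 = -1.8733, grad_y = 2*3*1.359 = 8.1538
  x_4 = -0.1873 - 0.05*-1.8733 = -0.0937
  y_4 = 1.359 - 0.05*8.1538 = 0.9513
Step 5: grad_x = 2*5*-0.0937 = -0.9366, grad_y = 2*3*0.9513 = 5.7077
  x_5 = -0.0937 - 0.05*-0.9366 = -0.0468
  y_5 = 0.9513 - 0.05*5.7077 = 0.6659
f(-0.0468, 0.6659) = 5*(-0.0468)^2 + 3*0.6659^2 = 1.3412


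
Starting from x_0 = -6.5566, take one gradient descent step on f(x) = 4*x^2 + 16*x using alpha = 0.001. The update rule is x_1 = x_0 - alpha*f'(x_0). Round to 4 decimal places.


We compute the gradient at x_0 and apply the update.
f'(x) = 8*x + 16
f'(-6.5566) = 8*-6.5566 + 16 = -36.4528
x_1 = -6.5566 - 0.001*-36.4528 = -6.5201


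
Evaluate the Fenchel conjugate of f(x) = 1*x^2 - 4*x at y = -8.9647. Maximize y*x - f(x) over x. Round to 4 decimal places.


f*(y) = sup_x {y*x - a*x^2 - b*x} = sup_x {(y-b)*x - a*x^2}
FOC: (y - b) - 2a*x = 0 => x* = (y - b)/(2a)
x* = (-8.9647 + 4)/(2*1) = -2.4824
f*(-8.9647) = (y-b)^2/(4a) = (-8.9647 + 4)^2/(4*1)
= 24.6482/4 = 6.1621


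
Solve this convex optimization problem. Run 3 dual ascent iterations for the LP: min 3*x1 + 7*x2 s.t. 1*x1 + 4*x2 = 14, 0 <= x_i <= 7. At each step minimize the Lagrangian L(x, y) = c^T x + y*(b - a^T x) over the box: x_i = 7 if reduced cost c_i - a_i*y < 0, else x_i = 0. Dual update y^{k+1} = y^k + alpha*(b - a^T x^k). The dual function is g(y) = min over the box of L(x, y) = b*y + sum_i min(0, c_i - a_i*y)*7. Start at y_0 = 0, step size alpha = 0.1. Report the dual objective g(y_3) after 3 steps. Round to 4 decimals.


Dual ascent for LP: min 3*x1 + 7*x2, 1*x1 + 4*x2 = 14, 0 <= x_i <= 7
Step 1: y^k = 0.0, reduced costs: (3.0, 7.0)
  x^k = (0.0, 0.0), subgradient = b - a^T x = 14.0
  y^{k+1} = 0.0 + 0.1*14.0 = 1.4
Step 2: y^k = 1.4, reduced costs: (1.6, 1.4)
  x^k = (0.0, 0.0), subgradient = b - a^T x = 14.0
  y^{k+1} = 1.4 + 0.1*14.0 = 2.8
Step 3: y^k = 2.8, reduced costs: (0.2, -4.2)
  x^k = (0.0, 7.0), subgradient = b - a^T x = -14.0
  y^{k+1} = 2.8 + 0.1*-14.0 = 1.4
Dual objective at y_3 = 1.4: reduced costs (1.6, 1.4), box minimizer x = (0.0, 0.0)
g(y_3) = b*y + (c1 - a1*y)*x1 + (c2 - a2*y)*x2 = 14*1.4 + 1.6*0.0 + 1.4*0.0 = 19.6 + 0.0 + 0.0 = 19.6


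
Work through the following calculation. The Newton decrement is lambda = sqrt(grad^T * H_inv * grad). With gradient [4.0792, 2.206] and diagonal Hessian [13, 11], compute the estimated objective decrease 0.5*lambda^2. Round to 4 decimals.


Step 1: H is diagonal, so H^(-1) * g = [0.3138, 0.2005].
Step 2: g^T H^(-1) g = sum_i g_i^2 / H_ii
  = (4.0792)^2/13 + (2.206)^2/11
  = 1.28 + 0.4424 = 1.7224
Step 3: Objective decrease = 0.5 * g^T H^(-1) g = 0.8612


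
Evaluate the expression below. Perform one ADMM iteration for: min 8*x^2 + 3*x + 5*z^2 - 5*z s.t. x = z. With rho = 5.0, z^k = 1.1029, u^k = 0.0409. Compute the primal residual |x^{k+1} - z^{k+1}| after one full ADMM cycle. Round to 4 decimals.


ADMM iteration with rho = 5.0, z^k = 1.1029, u^k = 0.0409
Step 1: x-update.
Minimize 8*x^2 + 3*x + (5.0/2)*(x - 1.1029 + 0.0409)^2
FOC: (2*8 + 5.0)*x = -3 + 5.0*(1.1029 - 0.0409)
x^{k+1} = 0.11
Step 2: z-update.
Minimize 5*z^2 - 5*z + (5.0/2)*(0.11 - z + 0.0409)^2
FOC: (2*5 + 5.0)*z = 5 + 5.0*(0.11 + 0.0409)
z^{k+1} = 0.3836
Step 3: u-update.
u^{k+1} = 0.0409 + 0.11 - 0.3836 = -0.2327
Step 4: Primal residual = |0.11 - 0.3836| = 0.2736


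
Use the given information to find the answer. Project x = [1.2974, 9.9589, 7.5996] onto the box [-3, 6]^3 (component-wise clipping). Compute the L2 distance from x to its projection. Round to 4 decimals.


Project each component onto [-3, 6].
clip(1.2974) = 1.2974, clip(9.9589) = 6.0, clip(7.5996) = 6.0
Projection = [1.2974, 6.0, 6.0]
Squared diffs: [0.0, 15.6729, 2.5587]
Distance = sqrt(18.2316) = 4.2698


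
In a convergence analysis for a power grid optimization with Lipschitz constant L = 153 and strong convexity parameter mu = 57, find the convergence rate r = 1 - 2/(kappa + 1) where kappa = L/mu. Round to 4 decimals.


Step 1: Compute the condition number.
kappa = L/mu = 153/57 = 2.6842
Step 2: Compute the convergence rate.
r = 1 - 2/(kappa + 1) = 1 - 2*mu/(L + mu) = (L - mu)/(L + mu) = 96/210 = 0.4571


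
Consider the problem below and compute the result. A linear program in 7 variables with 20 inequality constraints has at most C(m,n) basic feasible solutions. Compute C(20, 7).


Each vertex corresponds to some choice of n active constraints out of m, so the number of vertices is at most C(m, n) = m! / (n!(m-n)!).
m = 20, n = 7
Numerator: 20 * 19 * 18 * 17 * 16 * 15 * 14
Denominator: 7! = 5040
C(20, 7) = 77520


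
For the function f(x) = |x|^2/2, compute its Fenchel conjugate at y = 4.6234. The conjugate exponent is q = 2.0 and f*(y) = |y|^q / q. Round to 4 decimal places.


The conjugate exponent q satisfies 1/p + 1/q = 1.
p = 2, so q = 2/(2 - 1) = 2.0
|y|^q = 4.6234^2.0 = 21.3758
f*(4.6234) = 21.3758 / 2.0 = 10.6879


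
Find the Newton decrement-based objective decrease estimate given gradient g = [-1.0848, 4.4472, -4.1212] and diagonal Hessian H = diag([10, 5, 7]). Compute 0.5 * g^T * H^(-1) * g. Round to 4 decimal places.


Step 1: H is diagonal, so H^(-1) * g = [-0.1085, 0.8894, -0.5887].
Step 2: g^T H^(-1) g = sum_i g_i^2 / H_ii
  = (-1.0848)^2/10 + (4.4472)^2/5 + (-4.1212)^2/7
  = 0.1177 + 3.9555 + 2.4263 = 6.4995
Step 3: Objective decrease = 0.5 * g^T H^(-1) g = 3.2498


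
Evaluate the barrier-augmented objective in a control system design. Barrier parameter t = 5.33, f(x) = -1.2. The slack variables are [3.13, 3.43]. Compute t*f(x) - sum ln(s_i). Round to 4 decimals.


Step 1: Compute log-barrier.
ln values: [1.141, 1.2326]
phi = -(1.141 + 1.2326) = -2.3736
Step 2: Compute augmented objective.
t*f(x) = 5.33*-1.2 = -6.396
Total = -6.396 - 2.3736 = -8.7696


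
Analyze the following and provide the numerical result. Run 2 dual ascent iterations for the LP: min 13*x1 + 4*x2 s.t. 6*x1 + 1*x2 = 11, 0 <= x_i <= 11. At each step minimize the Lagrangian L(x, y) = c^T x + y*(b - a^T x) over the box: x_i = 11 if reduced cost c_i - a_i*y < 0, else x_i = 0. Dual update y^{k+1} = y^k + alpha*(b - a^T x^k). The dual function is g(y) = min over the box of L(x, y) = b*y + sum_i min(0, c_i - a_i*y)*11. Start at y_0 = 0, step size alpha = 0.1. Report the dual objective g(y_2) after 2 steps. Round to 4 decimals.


Dual ascent for LP: min 13*x1 + 4*x2, 6*x1 + 1*x2 = 11, 0 <= x_i <= 11
Step 1: y^k = 0.0, reduced costs: (13.0, 4.0)
  x^k = (0.0, 0.0), subgradient = b - a^T x = 11.0
  y^{k+1} = 0.0 + 0.1*11.0 = 1.1
Step 2: y^k = 1.1, reduced costs: (6.4, 2.9)
  x^k = (0.0, 0.0), subgradient = b - a^T x = 11.0
  y^{k+1} = 1.1 + 0.1*11.0 = 2.2
Dual objective at y_2 = 2.2: reduced costs (-0.2, 1.8), box minimizer x = (11.0, 0.0)
g(y_2) = b*y + (c1 - a1*y)*x1 + (c2 - a2*y)*x2 = 11*2.2 + (-0.2)*11.0 + 1.8*0.0 = 24.2 - 2.2 + 0.0 = 22.0


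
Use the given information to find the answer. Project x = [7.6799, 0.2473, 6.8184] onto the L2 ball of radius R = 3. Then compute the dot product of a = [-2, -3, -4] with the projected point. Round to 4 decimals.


Step 1: Compute ||x|| (intermediates to 6 decimals).
||x|| = sqrt(7.6799^2 + 0.2473^2 + 6.8184^2) = 10.272906
Step 2: Project.
Since ||x|| > R, scale = R/||x|| = 3/10.272906 = 0.29203, proj(x) = scale * x
proj(x) = [2.242761, 0.072219, 1.991177]
Step 3: Dot product.
a^T * proj(x) = -2*2.242761 - 3*0.072219 - 4*1.991177 = -12.6669


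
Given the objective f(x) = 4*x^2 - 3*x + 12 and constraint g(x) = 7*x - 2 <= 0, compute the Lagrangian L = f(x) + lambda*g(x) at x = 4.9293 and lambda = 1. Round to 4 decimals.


Step 1: Evaluate f(x).
f(4.9293) = 4*4.9293^2 - 3*4.9293 + 12 = 94.4041
Step 2: Evaluate g(x).
g(4.9293) = 7*4.9293 - 2 = 32.5051
Step 3: Compute Lagrangian.
L = 94.4041 + 1*32.5051 = 126.9092


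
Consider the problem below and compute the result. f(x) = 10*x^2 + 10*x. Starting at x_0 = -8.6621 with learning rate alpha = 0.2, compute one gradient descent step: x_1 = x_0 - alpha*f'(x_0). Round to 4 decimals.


We compute the gradient at x_0 and apply the update.
f'(x) = 20*x + 10
f'(-8.6621) = 20*-8.6621 + 10 = -163.242
x_1 = -8.6621 - 0.2*-163.242 = 23.9863


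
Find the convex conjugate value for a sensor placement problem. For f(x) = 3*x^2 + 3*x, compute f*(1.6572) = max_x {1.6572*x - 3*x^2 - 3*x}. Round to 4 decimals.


f*(y) = sup_x {y*x - a*x^2 - b*x} = sup_x {(y-b)*x - a*x^2}
FOC: (y - b) - 2a*x = 0 => x* = (y - b)/(2a)
x* = (1.6572 - 3)/(2*3) = -0.2238
f*(1.6572) = (y-b)^2/(4a) = (1.6572 - 3)^2/(4*3)
= 1.8031/12 = 0.1503


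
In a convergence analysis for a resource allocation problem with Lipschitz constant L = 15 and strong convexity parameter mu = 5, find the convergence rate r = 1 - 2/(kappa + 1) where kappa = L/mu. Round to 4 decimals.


Step 1: Compute the condition number.
kappa = L/mu = 15/5 = 3.0
Step 2: Compute the convergence rate.
r = 1 - 2/(kappa + 1) = 1 - 2*mu/(L + mu) = (L - mu)/(L + mu) = 10/20 = 0.5


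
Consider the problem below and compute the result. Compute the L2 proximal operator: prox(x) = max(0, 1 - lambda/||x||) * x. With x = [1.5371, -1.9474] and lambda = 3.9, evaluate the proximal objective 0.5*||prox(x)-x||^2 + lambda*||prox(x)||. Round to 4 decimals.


Step 1: Compute ||x||.
||x|| = 2.4809
Step 2: Compute scaling factor.
scale = max(0, 1 - 3.9/2.4809) = 0.0
Step 3: prox(x) = [0.0, -0.0]
||prox(x)|| = 0.0
Step 4: Proximal objective.
0.5*||prox-x||^2 = 3.0775
lambda*||prox|| = 0.0
Total = 3.0775


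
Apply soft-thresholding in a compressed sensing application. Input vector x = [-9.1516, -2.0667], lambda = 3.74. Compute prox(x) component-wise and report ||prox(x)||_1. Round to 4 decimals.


Soft-thresholding with lambda = 3.74:
prox(-9.1516) = sign(-9.1516)*max(|-9.1516| - 3.74, 0) = -5.4116
prox(-2.0667) = sign(-2.0667)*max(|-2.0667| - 3.74, 0) = 0.0
prox(x) = [-5.4116, 0.0]
||prox(x)||_1 = 5.4116 + 0.0 = 5.4116


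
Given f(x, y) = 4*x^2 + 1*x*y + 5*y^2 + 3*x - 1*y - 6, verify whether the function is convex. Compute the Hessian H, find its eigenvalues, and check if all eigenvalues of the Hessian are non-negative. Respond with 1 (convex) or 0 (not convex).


The Hessian of f(x,y) = 4*x^2 + 1*x*y + 5*y^2 + 3*x - 1*y - 6 is:
H = [[8, 1], [1, 10]]
Trace = 8 + 10 = 18
Determinant = 8*10 - (1)^2 = 79
Discriminant = (18)^2 - 4*79 = 8.0
Eigenvalues: lambda_1 = 7.5858, lambda_2 = 10.4142
The function is convex.

1


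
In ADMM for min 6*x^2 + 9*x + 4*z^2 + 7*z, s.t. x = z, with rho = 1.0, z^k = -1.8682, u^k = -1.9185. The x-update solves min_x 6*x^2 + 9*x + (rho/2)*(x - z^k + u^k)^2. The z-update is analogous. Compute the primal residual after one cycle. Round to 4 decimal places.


ADMM iteration with rho = 1.0, z^k = -1.8682, u^k = -1.9185
Step 1: x-update.
Minimize 6*x^2 + 9*x + (1.0/2)*(x + 1.8682 - 1.9185)^2
FOC: (2*6 + 1.0)*x = -9 + 1.0*(-1.8682 + 1.9185)
x^{k+1} = -0.6884
Step 2: z-update.
Minimize 4*z^2 + 7*z + (1.0/2)*(-0.6884 - z - 1.9185)^2
FOC: (2*4 + 1.0)*z = -7 + 1.0*(-0.6884 - 1.9185)
z^{k+1} = -1.0674
Step 3: u-update.
u^{k+1} = -1.9185 - 0.6884 + 1.0674 = -1.5395
Step 4: Primal residual = |-0.6884 + 1.0674| = 0.379


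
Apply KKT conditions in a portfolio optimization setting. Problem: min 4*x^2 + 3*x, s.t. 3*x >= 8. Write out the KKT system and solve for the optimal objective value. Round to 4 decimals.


Step 1: Try lambda = 0 (constraint inactive).
x_unc = -3/(2*4) = -0.375
Check: 3*-0.375 = -1.125 < 8 -- violated!
Step 2: Constraint must be active: 3*x = 8
x* = 8/3 = 2.6667 (rounded; the exact value 8/3 is used below)
lambda = (2*4*(8/3) + 3)/3 = 8.1111
Step 3: Compute optimal value.
f(x*) = 4*(8/3)^2 + 3*(8/3) = 36.4444


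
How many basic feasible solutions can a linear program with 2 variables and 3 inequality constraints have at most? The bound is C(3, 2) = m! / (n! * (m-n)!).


Each vertex corresponds to some choice of n active constraints out of m, so the number of vertices is at most C(m, n) = m! / (n!(m-n)!).
m = 3, n = 2
Numerator: 3 * 2
Denominator: 2! = 2
C(3, 2) = 3


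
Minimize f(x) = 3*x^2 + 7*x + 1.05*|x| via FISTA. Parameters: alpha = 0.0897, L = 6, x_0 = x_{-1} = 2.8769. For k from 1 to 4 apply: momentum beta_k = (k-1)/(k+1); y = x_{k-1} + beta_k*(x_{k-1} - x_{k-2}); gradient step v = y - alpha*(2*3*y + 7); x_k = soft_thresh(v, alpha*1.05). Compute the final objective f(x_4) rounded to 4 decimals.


FISTA on f(x) = 3*x^2 + 7*x + 1.05*|x|
L = 6, alpha = 0.0897
Iteration 1: beta = 0.0, y = 2.8769 + 0.0*(2.8769 - 2.8769) = 2.8769
  grad(y) = 24.2614, v = y - alpha*grad = 0.7007
  prox(v) = soft_thresh(0.7007, 0.0942) = 0.6065
Iteration 2: beta = 0.3333, y = 0.6065 + 0.3333*(0.6065 - 2.8769) = -0.1503
  grad(y) = 6.0979, v = y - alpha*grad = -0.6973
  prox(v) = soft_thresh(-0.6973, 0.0942) = -0.6031
Iteration 3: beta = 0.5, y = -0.6031 + 0.5*(-0.6031 - 0.6065) = -1.2079
  grad(y) = -0.2477, v = y - alpha*grad = -1.1857
  prox(v) = soft_thresh(-1.1857, 0.0942) = -1.0915
Iteration 4: beta = 0.6, y = -1.0915 + 0.6*(-1.0915 + 0.6031) = -1.3846
  grad(y) = -1.3075, v = y - alpha*grad = -1.2673
  prox(v) = soft_thresh(-1.2673, 0.0942) = -1.1731
f(x_4) = 3*(-1.1731)^2 + 7*(-1.1731) + 1.05*|-1.1731| = -2.8514


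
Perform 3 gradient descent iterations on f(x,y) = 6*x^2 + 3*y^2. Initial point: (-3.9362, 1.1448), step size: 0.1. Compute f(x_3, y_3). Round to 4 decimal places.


Gradient descent on f(x,y) = 6*x^2 + 3*y^2.
Starting point: (-3.9362, 1.1448), alpha = 0.1
Step 1: grad_x = 2*6*-3.9362 = -47.2344, grad_y = 2*3*1.1448 = 6.8688
  x_1 = -3.9362 - 0.1*-47.2344 = 0.7872
  y_1 = 1.1448 - 0.1*6.8688 = 0.4579
Step 2: grad_x = 2*6*0.7872 = 9.4469, grad_y = 2*3*0.4579 = 2.7475
  x_2 = 0.7872 - 0.1*9.4469 = -0.1574
  y_2 = 0.4579 - 0.1*2.7475 = 0.1832
Step 3: grad_x = 2*6*-0.1574 = -1.8894, grad_y = 2*3*0.1832 = 1.099
  x_3 = -0.1574 - 0.1*-1.8894 = 0.0315
  y_3 = 0.1832 - 0.1*1.099 = 0.0733
f(0.0315, 0.0733) = 6*0.0315^2 + 3*0.0733^2 = 0.0221


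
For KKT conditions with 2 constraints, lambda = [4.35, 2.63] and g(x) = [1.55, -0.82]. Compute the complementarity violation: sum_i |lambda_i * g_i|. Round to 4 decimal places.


KKT complementary slackness check:
lambda_1 * g_1 = 4.35 * 1.55 = 6.7425
lambda_2 * g_2 = 2.63 * -0.82 = -2.1566
Total violation = 6.7425 + 2.1566 = 8.8991


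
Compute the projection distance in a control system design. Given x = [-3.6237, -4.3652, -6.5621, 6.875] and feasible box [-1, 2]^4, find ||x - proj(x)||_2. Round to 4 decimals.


Project each component onto [-1, 2].
clip(-3.6237) = -1.0, clip(-4.3652) = -1.0, clip(-6.5621) = -1.0, clip(6.875) = 2.0
Projection = [-1.0, -1.0, -1.0, 2.0]
Squared diffs: [6.8838, 11.3246, 30.937, 23.7656]
Distance = sqrt(72.911) = 8.5388


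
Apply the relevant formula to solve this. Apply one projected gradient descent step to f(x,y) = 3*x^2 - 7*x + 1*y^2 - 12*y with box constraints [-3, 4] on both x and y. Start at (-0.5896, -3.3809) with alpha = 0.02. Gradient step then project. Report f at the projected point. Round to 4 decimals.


Step 1: Compute gradient at (-0.5896, -3.3809).
grad_x = 2*3*-0.5896 - 7 = -10.5376
grad_y = 2*1*-3.3809 - 12 = -18.7618
Step 2: Gradient step.
x_raw = -0.5896 - 0.02*-10.5376 = -0.3788
y_raw = -3.3809 - 0.02*-18.7618 = -3.0057
Step 3: Project onto [-3, 4].
x_proj = clip(-0.3788) = -0.3788
y_proj = clip(-3.0057) = -3.0
Step 4: Evaluate f.
f(-0.3788, -3.0) = 48.0825


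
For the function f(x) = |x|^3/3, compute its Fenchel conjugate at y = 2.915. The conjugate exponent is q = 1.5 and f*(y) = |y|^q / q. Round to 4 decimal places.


The conjugate exponent q satisfies 1/p + 1/q = 1.
p = 3, so q = 3/(3 - 1) = 1.5
|y|^q = 2.915^1.5 = 4.9769
f*(2.915) = 4.9769 / 1.5 = 3.3179


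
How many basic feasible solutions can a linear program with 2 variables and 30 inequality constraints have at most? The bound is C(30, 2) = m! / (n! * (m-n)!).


Each vertex corresponds to some choice of n active constraints out of m, so the number of vertices is at most C(m, n) = m! / (n!(m-n)!).
m = 30, n = 2
Numerator: 30 * 29
Denominator: 2! = 2
C(30, 2) = 435


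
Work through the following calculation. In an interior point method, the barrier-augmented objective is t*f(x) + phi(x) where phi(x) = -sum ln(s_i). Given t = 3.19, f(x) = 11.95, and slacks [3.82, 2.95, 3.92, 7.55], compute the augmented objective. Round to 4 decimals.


Step 1: Compute log-barrier.
ln values: [1.3403, 1.0818, 1.3661, 2.0215]
phi = -(1.3403 + 1.0818 + 1.3661 + 2.0215) = -5.8097
Step 2: Compute augmented objective.
t*f(x) = 3.19*11.95 = 38.1205
Total = 38.1205 - 5.8097 = 32.3108


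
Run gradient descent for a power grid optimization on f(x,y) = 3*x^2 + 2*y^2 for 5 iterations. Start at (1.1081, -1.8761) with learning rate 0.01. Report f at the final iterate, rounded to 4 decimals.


Gradient descent on f(x,y) = 3*x^2 + 2*y^2.
Starting point: (1.1081, -1.8761), alpha = 0.01
Step 1: grad_x = 2*3*1.1081 = 6.6486, grad_y = 2*2*-1.8761 = -7.5044
  x_1 = 1.1081 - 0.01*6.6486 = 1.0416
  y_1 = -1.8761 - 0.01*-7.5044 = -1.8011
Step 2: grad_x = 2*3*1.0416 = 6.2497, grad_y = 2*2*-1.8011 = -7.2042
  x_2 = 1.0416 - 0.01*6.2497 = 0.9791
  y_2 = -1.8011 - 0.01*-7.2042 = -1.729
Step 3: grad_x = 2*3*0.9791 = 5.8747, grad_y = 2*2*-1.729 = -6.9161
  x_3 = 0.9791 - 0.01*5.8747 = 0.9204
  y_3 = -1.729 - 0.01*-6.9161 = -1.6599
Step 4: grad_x = 2*3*0.9204 = 5.5222, grad_y = 2*2*-1.6599 = -6.6394
  x_4 = 0.9204 - 0.01*5.5222 = 0.8651
  y_4 = -1.6599 - 0.01*-6.6394 = -1.5935
Step 5: grad_x = 2*3*0.8651 = 5.1909, grad_y = 2*2*-1.5935 = -6.3738
  x_5 = 0.8651 - 0.01*5.1909 = 0.8132
  y_5 = -1.5935 - 0.01*-6.3738 = -1.5297
f(0.8132, -1.5297) = 3*0.8132^2 + 2*(-1.5297)^2 = 6.6642


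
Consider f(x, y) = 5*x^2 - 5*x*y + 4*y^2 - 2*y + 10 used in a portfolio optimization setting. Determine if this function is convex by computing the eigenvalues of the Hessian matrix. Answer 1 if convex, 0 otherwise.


The Hessian of f(x,y) = 5*x^2 - 5*x*y + 4*y^2 - 2*y + 10 is:
H = [[10, -5], [-5, 8]]
Trace = 10 + 8 = 18
Determinant = 10*8 - (-5)^2 = 55
Discriminant = (18)^2 - 4*55 = 104.0
Eigenvalues: lambda_1 = 3.901, lambda_2 = 14.099
The function is convex.

1


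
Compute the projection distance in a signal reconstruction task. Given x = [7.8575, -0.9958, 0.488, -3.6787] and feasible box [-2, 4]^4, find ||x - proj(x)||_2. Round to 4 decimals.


Project each component onto [-2, 4].
clip(7.8575) = 4.0, clip(-0.9958) = -0.9958, clip(0.488) = 0.488, clip(-3.6787) = -2.0
Projection = [4.0, -0.9958, 0.488, -2.0]
Squared diffs: [14.8803, 0.0, 0.0, 2.818]
Distance = sqrt(17.6983) = 4.2069
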